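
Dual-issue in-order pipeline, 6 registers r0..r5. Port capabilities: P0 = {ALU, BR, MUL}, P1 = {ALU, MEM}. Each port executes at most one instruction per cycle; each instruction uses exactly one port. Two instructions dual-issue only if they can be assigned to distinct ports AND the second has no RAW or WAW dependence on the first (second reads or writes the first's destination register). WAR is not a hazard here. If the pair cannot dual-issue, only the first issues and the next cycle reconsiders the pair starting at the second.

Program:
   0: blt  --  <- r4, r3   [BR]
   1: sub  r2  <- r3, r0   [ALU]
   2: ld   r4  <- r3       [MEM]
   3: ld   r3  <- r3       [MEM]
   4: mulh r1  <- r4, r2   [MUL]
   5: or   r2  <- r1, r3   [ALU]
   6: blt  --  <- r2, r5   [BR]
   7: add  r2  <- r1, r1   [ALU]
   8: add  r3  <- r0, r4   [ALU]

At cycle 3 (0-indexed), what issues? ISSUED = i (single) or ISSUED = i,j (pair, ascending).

  cy0 -> i0+i1 (blt.BR sub.ALU) dual
  cy1 -> i2 (ld.MEM) no-port MEM/MEM
  cy2 -> i3+i4 (ld.MEM mulh.MUL) dual
  cy3 -> i5 (or.ALU) RAW r2
  cy4 -> i6+i7 (blt.BR add.ALU) dual
  cy5 -> i8 (add.ALU) tail

ISSUED = 5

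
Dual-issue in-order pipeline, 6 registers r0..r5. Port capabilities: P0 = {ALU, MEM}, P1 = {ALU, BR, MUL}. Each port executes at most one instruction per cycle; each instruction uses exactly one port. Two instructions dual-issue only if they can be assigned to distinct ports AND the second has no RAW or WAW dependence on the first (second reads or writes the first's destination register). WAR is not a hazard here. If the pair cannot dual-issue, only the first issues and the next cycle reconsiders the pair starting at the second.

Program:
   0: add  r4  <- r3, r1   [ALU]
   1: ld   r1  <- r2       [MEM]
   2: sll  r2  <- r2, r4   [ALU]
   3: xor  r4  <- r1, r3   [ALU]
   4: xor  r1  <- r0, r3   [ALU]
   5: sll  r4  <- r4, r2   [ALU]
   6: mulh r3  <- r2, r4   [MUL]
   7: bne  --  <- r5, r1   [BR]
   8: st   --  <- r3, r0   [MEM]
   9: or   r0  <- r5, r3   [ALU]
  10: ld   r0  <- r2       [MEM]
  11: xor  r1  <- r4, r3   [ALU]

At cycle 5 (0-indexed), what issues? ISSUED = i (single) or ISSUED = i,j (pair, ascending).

0. add ld @i0/i1  | 2-wide
1. sll xor @i2/i3  | 2-wide
2. xor sll @i4/i5  | 2-wide
3. mulh @i6  | no-port MUL/BR
4. bne st @i7/i8  | 2-wide
5. or @i9  | WAW r0
6. ld xor @i10/i11  | 2-wide

ISSUED = 9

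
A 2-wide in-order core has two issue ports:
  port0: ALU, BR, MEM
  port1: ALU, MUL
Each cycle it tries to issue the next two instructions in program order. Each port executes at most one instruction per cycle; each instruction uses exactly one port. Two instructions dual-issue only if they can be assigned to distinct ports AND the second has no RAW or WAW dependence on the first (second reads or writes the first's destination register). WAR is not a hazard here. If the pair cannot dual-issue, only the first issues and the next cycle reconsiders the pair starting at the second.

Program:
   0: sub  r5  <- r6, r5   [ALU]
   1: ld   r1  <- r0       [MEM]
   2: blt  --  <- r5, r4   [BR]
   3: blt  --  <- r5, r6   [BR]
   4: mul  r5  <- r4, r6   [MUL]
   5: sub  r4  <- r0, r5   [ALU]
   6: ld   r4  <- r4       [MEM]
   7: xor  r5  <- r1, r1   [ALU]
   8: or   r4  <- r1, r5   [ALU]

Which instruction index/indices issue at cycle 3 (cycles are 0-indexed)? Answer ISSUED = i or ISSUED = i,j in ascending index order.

  cy0 -> i0&i1 (sub+ld) 2-wide
  cy1 -> i2 (blt) no-port BR/BR
  cy2 -> i3&i4 (blt+mul) 2-wide
  cy3 -> i5 (sub) RAW+WAW r4
  cy4 -> i6&i7 (ld+xor) 2-wide
  cy5 -> i8 (or) tail

ISSUED = 5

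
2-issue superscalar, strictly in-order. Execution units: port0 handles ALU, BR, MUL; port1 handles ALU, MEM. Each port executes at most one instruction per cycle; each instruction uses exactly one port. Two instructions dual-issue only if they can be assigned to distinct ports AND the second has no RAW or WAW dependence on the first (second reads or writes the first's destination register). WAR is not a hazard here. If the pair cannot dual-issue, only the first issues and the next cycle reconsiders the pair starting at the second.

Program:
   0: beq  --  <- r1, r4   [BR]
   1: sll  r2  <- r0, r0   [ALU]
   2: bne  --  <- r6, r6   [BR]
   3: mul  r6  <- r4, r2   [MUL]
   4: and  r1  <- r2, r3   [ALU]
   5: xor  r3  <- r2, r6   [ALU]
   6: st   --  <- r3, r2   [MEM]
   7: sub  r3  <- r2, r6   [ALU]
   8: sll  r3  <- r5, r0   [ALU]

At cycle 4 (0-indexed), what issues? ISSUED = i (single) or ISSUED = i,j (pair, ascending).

[0] i0&i1  beq.BR/sll.ALU  -- pair
[1] i2  bne.BR  -- no-port BR/MUL
[2] i3&i4  mul.MUL/and.ALU  -- pair
[3] i5  xor.ALU  -- RAW r3
[4] i6&i7  st.MEM/sub.ALU  -- pair
[5] i8  sll.ALU  -- tail

ISSUED = 6,7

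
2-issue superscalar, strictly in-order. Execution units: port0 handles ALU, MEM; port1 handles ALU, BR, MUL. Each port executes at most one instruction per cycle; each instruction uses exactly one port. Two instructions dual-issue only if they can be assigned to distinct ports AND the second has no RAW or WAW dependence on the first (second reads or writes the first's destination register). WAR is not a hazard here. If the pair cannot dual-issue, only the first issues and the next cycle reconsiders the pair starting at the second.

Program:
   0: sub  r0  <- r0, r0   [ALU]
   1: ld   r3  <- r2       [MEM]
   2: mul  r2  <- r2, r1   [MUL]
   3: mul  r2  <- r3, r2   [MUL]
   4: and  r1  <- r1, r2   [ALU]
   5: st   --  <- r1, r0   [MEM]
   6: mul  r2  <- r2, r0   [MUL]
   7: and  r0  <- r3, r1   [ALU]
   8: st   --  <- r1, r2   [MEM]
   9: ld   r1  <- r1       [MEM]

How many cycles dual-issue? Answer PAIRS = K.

[0] i0,i1  sub.ALU ld.MEM  -- 2-wide
[1] i2  mul.MUL  -- no-port MUL/MUL
[2] i3  mul.MUL  -- RAW r2
[3] i4  and.ALU  -- RAW r1
[4] i5,i6  st.MEM mul.MUL  -- 2-wide
[5] i7,i8  and.ALU st.MEM  -- 2-wide
[6] i9  ld.MEM  -- tail

PAIRS = 3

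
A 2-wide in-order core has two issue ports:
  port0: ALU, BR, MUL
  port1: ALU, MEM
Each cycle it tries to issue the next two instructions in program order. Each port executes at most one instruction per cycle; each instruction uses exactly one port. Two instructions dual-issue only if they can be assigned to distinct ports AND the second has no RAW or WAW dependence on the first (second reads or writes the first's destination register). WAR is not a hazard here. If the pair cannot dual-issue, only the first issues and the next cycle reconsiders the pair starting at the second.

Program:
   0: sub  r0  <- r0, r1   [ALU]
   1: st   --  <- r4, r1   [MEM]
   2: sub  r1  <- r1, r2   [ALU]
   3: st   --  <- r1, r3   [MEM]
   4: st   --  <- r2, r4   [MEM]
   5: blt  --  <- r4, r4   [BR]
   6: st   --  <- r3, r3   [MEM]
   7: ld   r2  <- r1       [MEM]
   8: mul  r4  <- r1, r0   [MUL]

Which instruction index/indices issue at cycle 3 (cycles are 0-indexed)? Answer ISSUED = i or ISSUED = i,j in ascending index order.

[0] i0,i1  sub.ALU;st.MEM  -- 2-wide
[1] i2  sub.ALU  -- RAW r1
[2] i3  st.MEM  -- no-port MEM/MEM
[3] i4,i5  st.MEM;blt.BR  -- 2-wide
[4] i6  st.MEM  -- no-port MEM/MEM
[5] i7,i8  ld.MEM;mul.MUL  -- 2-wide

ISSUED = 4,5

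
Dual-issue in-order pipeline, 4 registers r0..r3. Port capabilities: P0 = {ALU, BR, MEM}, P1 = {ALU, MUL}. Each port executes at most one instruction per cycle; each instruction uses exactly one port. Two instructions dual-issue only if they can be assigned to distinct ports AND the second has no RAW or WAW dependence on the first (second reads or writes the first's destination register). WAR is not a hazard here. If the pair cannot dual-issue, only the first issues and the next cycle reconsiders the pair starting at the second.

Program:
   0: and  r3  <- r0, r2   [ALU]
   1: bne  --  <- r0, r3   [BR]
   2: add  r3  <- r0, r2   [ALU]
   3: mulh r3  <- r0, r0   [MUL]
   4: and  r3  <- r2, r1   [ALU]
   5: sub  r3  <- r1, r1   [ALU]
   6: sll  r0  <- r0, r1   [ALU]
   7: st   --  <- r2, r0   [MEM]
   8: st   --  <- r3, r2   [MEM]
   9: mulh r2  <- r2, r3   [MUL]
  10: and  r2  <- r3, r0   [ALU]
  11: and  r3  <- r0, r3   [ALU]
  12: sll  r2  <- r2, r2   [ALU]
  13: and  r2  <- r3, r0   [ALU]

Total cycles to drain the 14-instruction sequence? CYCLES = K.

CYCLES = 10

[0] i0  and  -- RAW r3
[1] i1,i2  bne add  -- 2-wide
[2] i3  mulh  -- WAW r3
[3] i4  and  -- WAW r3
[4] i5,i6  sub sll  -- 2-wide
[5] i7  st  -- no-port MEM/MEM
[6] i8,i9  st mulh  -- 2-wide
[7] i10,i11  and and  -- 2-wide
[8] i12  sll  -- WAW r2
[9] i13  and  -- tail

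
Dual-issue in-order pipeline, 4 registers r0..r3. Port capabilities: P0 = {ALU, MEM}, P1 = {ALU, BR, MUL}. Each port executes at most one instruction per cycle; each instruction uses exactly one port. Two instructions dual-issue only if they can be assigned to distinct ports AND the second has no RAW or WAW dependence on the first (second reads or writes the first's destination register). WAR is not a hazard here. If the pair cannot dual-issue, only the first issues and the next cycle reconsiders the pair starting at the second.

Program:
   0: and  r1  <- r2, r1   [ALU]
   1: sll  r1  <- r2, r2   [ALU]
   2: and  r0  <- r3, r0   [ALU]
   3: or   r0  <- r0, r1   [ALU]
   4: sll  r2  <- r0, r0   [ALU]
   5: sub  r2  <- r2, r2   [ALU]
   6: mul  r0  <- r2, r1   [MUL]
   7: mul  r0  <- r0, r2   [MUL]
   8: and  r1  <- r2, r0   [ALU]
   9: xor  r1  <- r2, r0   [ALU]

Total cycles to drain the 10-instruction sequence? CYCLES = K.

CYCLES = 9

0. and.ALU @i0  | WAW r1
1. sll.ALU+and.ALU @i1,i2  | pair
2. or.ALU @i3  | RAW r0
3. sll.ALU @i4  | RAW+WAW r2
4. sub.ALU @i5  | RAW r2
5. mul.MUL @i6  | no-port MUL/MUL
6. mul.MUL @i7  | RAW r0
7. and.ALU @i8  | WAW r1
8. xor.ALU @i9  | tail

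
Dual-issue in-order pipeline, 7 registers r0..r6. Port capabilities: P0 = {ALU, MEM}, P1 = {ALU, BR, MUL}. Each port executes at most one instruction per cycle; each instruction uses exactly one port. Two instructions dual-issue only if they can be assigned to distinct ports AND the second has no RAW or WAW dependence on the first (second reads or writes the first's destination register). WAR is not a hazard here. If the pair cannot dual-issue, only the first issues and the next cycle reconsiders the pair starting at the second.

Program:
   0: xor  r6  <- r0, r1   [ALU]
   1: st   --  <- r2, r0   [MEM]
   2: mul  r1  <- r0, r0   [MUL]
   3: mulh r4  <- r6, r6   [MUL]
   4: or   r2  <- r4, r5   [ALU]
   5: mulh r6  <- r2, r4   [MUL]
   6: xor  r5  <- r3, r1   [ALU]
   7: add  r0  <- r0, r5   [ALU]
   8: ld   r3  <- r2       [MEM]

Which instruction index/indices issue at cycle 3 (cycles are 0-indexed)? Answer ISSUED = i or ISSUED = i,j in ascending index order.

0. xor+st @i0&i1  | dual
1. mul @i2  | no-port MUL/MUL
2. mulh @i3  | RAW r4
3. or @i4  | RAW r2
4. mulh+xor @i5&i6  | dual
5. add+ld @i7&i8  | dual

ISSUED = 4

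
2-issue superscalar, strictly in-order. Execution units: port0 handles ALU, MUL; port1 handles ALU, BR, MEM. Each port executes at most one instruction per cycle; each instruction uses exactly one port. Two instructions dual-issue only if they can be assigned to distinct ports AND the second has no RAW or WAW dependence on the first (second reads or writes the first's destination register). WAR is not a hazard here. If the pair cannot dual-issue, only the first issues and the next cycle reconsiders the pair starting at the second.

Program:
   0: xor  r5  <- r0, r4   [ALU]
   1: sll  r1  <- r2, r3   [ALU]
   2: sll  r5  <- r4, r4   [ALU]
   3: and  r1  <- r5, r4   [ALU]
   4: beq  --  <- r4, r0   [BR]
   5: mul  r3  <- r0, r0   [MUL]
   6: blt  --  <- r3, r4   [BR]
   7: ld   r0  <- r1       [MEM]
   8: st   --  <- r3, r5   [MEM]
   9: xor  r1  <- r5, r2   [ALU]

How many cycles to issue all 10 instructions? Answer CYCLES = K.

CYCLES = 7

c0: i0/i1 xor+sll  pair
c1: i2 sll  RAW r5
c2: i3/i4 and+beq  pair
c3: i5 mul  RAW r3
c4: i6 blt  no-port BR/MEM
c5: i7 ld  no-port MEM/MEM
c6: i8/i9 st+xor  pair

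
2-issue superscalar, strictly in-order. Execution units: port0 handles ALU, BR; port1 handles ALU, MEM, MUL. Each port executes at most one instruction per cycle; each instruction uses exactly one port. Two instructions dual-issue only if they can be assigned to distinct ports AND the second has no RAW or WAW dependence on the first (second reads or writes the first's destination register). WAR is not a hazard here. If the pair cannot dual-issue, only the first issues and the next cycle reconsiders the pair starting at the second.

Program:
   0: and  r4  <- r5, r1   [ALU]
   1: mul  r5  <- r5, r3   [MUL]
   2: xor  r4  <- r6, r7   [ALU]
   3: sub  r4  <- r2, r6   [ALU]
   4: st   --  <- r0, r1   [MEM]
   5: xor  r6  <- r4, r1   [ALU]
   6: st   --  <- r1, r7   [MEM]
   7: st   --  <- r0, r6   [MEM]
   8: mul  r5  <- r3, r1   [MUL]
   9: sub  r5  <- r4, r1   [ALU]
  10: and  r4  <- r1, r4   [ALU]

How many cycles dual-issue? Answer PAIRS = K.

PAIRS = 4

[0] i0&i1  and/mul  -- dual
[1] i2  xor  -- WAW r4
[2] i3&i4  sub/st  -- dual
[3] i5&i6  xor/st  -- dual
[4] i7  st  -- no-port MEM/MUL
[5] i8  mul  -- WAW r5
[6] i9&i10  sub/and  -- dual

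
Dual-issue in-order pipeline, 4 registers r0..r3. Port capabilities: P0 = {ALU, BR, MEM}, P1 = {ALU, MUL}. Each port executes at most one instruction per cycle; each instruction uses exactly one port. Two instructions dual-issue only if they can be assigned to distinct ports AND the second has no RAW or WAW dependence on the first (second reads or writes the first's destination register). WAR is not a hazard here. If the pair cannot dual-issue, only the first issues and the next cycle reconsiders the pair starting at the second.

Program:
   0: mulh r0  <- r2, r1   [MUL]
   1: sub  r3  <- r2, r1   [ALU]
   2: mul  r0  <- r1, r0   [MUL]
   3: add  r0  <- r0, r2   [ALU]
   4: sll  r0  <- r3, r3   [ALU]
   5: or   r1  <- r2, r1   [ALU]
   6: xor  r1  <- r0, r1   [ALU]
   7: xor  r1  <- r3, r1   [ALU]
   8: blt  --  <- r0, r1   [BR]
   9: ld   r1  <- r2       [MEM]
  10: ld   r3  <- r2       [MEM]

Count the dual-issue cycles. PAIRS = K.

0. mulh.MUL+sub.ALU @i0/i1  | 2-wide
1. mul.MUL @i2  | RAW+WAW r0
2. add.ALU @i3  | WAW r0
3. sll.ALU+or.ALU @i4/i5  | 2-wide
4. xor.ALU @i6  | RAW+WAW r1
5. xor.ALU @i7  | RAW r1
6. blt.BR @i8  | no-port BR/MEM
7. ld.MEM @i9  | no-port MEM/MEM
8. ld.MEM @i10  | tail

PAIRS = 2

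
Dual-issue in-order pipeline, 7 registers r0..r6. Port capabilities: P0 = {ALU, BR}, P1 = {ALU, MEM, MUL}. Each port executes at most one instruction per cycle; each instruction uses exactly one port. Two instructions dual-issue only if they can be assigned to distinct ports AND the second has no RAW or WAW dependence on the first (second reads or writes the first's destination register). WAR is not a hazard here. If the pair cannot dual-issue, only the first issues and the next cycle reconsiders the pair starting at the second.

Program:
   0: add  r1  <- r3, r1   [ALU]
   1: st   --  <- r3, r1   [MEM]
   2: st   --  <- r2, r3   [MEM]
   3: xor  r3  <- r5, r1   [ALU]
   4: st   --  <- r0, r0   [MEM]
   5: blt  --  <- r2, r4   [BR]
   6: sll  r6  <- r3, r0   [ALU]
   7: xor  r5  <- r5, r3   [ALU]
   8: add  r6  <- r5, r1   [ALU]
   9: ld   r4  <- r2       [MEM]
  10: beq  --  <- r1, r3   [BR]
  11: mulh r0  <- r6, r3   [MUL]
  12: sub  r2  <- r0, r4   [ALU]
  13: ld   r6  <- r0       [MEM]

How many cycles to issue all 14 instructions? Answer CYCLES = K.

CYCLES = 8

0. add.ALU @i0  | RAW r1
1. st.MEM @i1  | no-port MEM/MEM
2. st.MEM xor.ALU @i2/i3  | dual
3. st.MEM blt.BR @i4/i5  | dual
4. sll.ALU xor.ALU @i6/i7  | dual
5. add.ALU ld.MEM @i8/i9  | dual
6. beq.BR mulh.MUL @i10/i11  | dual
7. sub.ALU ld.MEM @i12/i13  | dual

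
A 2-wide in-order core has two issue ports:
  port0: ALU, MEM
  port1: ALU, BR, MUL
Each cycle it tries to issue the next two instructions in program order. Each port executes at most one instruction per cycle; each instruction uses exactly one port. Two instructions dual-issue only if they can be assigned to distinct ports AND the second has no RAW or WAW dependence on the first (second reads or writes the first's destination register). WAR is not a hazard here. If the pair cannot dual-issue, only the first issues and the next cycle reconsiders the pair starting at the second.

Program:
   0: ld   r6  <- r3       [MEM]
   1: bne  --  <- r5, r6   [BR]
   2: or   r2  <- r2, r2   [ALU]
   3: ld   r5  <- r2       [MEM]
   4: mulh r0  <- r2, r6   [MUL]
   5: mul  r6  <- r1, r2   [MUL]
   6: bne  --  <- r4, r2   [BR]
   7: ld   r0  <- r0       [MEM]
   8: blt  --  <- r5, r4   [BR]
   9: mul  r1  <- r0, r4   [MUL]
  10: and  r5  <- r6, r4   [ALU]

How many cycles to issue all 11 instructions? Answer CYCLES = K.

[0] i0  ld.MEM  -- RAW r6
[1] i1,i2  bne.BR or.ALU  -- pair
[2] i3,i4  ld.MEM mulh.MUL  -- pair
[3] i5  mul.MUL  -- no-port MUL/BR
[4] i6,i7  bne.BR ld.MEM  -- pair
[5] i8  blt.BR  -- no-port BR/MUL
[6] i9,i10  mul.MUL and.ALU  -- pair

CYCLES = 7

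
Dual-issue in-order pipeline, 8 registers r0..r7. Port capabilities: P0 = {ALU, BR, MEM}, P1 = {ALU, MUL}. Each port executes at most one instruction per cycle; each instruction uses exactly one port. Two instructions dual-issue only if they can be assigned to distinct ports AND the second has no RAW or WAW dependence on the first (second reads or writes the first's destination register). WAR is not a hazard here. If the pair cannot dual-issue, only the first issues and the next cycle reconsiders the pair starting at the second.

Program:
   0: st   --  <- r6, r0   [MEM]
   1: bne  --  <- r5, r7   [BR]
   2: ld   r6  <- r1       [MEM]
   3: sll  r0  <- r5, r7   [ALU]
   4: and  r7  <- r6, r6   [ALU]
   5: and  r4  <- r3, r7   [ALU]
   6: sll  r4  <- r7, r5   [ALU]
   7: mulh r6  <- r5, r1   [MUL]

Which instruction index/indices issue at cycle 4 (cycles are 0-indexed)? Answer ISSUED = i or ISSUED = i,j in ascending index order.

ISSUED = 5

0. st.MEM @i0  | no-port MEM/BR
1. bne.BR @i1  | no-port BR/MEM
2. ld.MEM sll.ALU @i2,i3  | dual
3. and.ALU @i4  | RAW r7
4. and.ALU @i5  | WAW r4
5. sll.ALU mulh.MUL @i6,i7  | dual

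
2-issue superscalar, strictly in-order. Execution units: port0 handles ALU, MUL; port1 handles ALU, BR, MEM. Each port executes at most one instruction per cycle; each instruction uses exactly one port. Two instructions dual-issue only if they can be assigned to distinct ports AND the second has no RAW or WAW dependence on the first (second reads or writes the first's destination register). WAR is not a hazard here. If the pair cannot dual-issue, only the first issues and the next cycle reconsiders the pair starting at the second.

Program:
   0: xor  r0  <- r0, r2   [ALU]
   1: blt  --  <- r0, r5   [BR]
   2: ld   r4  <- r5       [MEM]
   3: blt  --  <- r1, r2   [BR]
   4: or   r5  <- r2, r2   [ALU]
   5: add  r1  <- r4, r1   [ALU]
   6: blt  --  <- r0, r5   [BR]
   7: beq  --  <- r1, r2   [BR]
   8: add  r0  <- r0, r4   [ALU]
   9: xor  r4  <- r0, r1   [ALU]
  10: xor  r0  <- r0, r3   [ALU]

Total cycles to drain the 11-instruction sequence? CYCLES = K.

CYCLES = 7

#0 head=0: xor i0 RAW r0
#1 head=1: blt i1 no-port BR/MEM
#2 head=2: ld i2 no-port MEM/BR
#3 head=3: blt or i3,i4 2-wide
#4 head=5: add blt i5,i6 2-wide
#5 head=7: beq add i7,i8 2-wide
#6 head=9: xor xor i9,i10 2-wide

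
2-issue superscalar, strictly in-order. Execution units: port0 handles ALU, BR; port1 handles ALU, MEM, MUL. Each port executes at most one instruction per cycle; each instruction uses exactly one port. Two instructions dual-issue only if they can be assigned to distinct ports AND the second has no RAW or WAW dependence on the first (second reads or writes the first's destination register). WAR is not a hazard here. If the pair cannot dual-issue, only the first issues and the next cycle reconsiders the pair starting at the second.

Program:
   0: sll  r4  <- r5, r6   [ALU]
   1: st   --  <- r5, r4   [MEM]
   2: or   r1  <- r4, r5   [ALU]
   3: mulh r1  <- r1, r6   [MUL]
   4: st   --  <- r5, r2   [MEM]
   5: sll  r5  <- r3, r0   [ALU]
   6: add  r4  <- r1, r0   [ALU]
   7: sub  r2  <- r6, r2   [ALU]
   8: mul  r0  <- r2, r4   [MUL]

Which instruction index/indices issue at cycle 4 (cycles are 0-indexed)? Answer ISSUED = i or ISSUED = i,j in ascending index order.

ISSUED = 6,7

  cy0 -> i0 (sll) RAW r4
  cy1 -> i1+i2 (st+or) 2-wide
  cy2 -> i3 (mulh) no-port MUL/MEM
  cy3 -> i4+i5 (st+sll) 2-wide
  cy4 -> i6+i7 (add+sub) 2-wide
  cy5 -> i8 (mul) tail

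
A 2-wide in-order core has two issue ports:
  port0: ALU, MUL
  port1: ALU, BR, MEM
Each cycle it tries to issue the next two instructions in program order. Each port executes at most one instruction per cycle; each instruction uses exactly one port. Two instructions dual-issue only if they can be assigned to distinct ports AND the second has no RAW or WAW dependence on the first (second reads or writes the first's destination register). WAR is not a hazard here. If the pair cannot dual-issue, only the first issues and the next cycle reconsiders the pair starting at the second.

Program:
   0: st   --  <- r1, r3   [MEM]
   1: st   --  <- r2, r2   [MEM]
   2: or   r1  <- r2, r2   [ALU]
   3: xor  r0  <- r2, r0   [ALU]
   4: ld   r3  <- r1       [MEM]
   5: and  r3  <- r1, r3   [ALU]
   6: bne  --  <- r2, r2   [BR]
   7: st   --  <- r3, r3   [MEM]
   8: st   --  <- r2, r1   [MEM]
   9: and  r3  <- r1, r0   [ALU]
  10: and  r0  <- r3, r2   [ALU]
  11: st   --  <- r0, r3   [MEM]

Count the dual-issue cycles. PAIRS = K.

PAIRS = 4

0. st @i0  | no-port MEM/MEM
1. st or @i1/i2  | 2-wide
2. xor ld @i3/i4  | 2-wide
3. and bne @i5/i6  | 2-wide
4. st @i7  | no-port MEM/MEM
5. st and @i8/i9  | 2-wide
6. and @i10  | RAW r0
7. st @i11  | tail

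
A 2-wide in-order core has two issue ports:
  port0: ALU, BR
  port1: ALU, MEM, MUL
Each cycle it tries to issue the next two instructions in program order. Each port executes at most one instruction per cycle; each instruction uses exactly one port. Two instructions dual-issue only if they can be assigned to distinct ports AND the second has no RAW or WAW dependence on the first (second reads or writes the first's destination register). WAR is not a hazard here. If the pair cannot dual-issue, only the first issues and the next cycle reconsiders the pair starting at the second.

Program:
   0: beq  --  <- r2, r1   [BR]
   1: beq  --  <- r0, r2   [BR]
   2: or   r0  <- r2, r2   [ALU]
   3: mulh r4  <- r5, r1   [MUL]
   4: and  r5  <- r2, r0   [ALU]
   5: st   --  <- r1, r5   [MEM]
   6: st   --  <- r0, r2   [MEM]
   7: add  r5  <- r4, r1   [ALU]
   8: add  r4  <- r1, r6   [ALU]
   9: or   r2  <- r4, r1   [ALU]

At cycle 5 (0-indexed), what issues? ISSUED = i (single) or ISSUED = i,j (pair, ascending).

  cy0 -> i0 (beq) no-port BR/BR
  cy1 -> i1&i2 (beq;or) dual
  cy2 -> i3&i4 (mulh;and) dual
  cy3 -> i5 (st) no-port MEM/MEM
  cy4 -> i6&i7 (st;add) dual
  cy5 -> i8 (add) RAW r4
  cy6 -> i9 (or) tail

ISSUED = 8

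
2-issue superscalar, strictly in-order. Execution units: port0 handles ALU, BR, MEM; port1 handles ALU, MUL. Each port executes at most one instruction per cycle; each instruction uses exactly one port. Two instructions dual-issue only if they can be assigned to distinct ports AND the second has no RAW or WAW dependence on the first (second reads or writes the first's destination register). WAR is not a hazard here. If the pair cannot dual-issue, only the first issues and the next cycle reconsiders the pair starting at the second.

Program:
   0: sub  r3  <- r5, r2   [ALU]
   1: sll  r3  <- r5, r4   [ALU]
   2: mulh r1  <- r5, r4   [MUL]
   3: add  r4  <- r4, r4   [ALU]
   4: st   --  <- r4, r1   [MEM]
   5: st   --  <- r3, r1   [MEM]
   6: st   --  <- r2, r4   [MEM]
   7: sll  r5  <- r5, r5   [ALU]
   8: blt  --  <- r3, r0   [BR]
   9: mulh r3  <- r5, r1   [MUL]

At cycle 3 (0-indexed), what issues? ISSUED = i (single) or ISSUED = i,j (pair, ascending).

0. sub @i0  | WAW r3
1. sll+mulh @i1,i2  | dual
2. add @i3  | RAW r4
3. st @i4  | no-port MEM/MEM
4. st @i5  | no-port MEM/MEM
5. st+sll @i6,i7  | dual
6. blt+mulh @i8,i9  | dual

ISSUED = 4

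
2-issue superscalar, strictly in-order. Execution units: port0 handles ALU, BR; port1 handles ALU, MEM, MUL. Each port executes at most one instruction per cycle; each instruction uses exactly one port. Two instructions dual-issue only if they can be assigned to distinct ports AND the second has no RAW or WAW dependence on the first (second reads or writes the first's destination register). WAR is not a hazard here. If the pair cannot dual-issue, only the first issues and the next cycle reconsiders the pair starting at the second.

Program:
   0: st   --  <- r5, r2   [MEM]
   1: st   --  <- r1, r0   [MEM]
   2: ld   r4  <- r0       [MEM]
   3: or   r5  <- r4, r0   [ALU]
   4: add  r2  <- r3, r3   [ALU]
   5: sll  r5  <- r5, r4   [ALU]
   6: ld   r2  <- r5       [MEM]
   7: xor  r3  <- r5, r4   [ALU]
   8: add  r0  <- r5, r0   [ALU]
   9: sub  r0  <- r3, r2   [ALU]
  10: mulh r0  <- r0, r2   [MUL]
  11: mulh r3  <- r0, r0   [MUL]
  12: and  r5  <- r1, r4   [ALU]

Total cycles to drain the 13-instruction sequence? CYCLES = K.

#0 head=0: st.MEM i0 no-port MEM/MEM
#1 head=1: st.MEM i1 no-port MEM/MEM
#2 head=2: ld.MEM i2 RAW r4
#3 head=3: or.ALU/add.ALU i3,i4 dual
#4 head=5: sll.ALU i5 RAW r5
#5 head=6: ld.MEM/xor.ALU i6,i7 dual
#6 head=8: add.ALU i8 WAW r0
#7 head=9: sub.ALU i9 RAW+WAW r0
#8 head=10: mulh.MUL i10 no-port MUL/MUL
#9 head=11: mulh.MUL/and.ALU i11,i12 dual

CYCLES = 10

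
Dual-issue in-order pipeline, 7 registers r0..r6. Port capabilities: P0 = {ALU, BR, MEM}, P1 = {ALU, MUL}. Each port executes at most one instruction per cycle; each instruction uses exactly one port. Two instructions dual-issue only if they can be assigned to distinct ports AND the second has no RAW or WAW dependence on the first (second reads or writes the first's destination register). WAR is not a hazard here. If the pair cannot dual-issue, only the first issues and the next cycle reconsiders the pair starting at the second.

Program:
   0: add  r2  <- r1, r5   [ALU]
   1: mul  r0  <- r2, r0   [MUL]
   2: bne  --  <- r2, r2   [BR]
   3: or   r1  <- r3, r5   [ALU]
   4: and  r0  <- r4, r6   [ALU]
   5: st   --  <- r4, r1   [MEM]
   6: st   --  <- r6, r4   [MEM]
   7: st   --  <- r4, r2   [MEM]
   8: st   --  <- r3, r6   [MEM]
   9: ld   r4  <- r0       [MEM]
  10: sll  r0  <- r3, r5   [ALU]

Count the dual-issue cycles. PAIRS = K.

PAIRS = 3

t=0 i0:add ; RAW r2
t=1 i1&i2:mul/bne ; pair
t=2 i3&i4:or/and ; pair
t=3 i5:st ; no-port MEM/MEM
t=4 i6:st ; no-port MEM/MEM
t=5 i7:st ; no-port MEM/MEM
t=6 i8:st ; no-port MEM/MEM
t=7 i9&i10:ld/sll ; pair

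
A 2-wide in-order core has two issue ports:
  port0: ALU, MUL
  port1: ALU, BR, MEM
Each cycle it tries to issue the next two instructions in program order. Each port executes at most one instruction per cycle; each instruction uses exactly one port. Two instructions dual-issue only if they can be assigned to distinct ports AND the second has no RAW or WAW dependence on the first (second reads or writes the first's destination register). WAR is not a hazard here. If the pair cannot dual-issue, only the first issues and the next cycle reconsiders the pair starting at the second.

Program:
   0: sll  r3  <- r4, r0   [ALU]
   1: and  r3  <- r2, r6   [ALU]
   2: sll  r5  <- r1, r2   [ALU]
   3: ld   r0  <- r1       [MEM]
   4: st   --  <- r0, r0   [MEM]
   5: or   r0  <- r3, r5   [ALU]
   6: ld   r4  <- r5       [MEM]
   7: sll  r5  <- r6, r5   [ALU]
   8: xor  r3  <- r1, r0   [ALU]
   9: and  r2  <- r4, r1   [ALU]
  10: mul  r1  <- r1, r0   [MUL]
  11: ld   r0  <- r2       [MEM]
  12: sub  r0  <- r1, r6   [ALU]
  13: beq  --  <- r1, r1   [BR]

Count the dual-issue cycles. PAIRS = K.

PAIRS = 6

c0: i0 sll.ALU  WAW r3
c1: i1+i2 and.ALU;sll.ALU  dual
c2: i3 ld.MEM  no-port MEM/MEM
c3: i4+i5 st.MEM;or.ALU  dual
c4: i6+i7 ld.MEM;sll.ALU  dual
c5: i8+i9 xor.ALU;and.ALU  dual
c6: i10+i11 mul.MUL;ld.MEM  dual
c7: i12+i13 sub.ALU;beq.BR  dual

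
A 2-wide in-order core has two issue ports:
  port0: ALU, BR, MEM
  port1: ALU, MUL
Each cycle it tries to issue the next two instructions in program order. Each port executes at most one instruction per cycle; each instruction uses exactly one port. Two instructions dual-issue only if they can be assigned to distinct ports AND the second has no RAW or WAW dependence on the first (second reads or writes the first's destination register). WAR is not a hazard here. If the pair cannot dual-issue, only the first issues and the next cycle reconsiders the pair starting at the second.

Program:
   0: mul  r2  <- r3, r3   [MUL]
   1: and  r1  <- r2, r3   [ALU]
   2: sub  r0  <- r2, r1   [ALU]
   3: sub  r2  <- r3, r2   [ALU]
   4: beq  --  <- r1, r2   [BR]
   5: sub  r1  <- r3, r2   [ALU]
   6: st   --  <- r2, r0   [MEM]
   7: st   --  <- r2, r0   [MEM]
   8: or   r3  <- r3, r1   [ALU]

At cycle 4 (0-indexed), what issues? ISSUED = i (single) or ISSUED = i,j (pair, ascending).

#0 head=0: mul.MUL i0 RAW r2
#1 head=1: and.ALU i1 RAW r1
#2 head=2: sub.ALU/sub.ALU i2&i3 dual
#3 head=4: beq.BR/sub.ALU i4&i5 dual
#4 head=6: st.MEM i6 no-port MEM/MEM
#5 head=7: st.MEM/or.ALU i7&i8 dual

ISSUED = 6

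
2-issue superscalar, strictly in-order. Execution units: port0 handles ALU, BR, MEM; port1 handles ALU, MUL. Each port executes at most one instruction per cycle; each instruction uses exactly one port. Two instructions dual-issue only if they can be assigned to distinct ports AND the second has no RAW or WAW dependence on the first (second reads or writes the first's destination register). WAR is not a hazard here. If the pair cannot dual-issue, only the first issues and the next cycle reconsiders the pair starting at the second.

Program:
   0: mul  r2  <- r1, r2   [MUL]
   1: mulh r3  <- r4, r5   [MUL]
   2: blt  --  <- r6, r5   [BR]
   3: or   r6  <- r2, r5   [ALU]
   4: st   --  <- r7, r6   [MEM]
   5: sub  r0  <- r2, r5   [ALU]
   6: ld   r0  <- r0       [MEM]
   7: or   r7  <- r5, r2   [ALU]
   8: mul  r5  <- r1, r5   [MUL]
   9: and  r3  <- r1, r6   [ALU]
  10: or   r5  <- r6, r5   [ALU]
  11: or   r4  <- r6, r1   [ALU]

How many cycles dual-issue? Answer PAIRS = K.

PAIRS = 5

#0 head=0: mul i0 no-port MUL/MUL
#1 head=1: mulh;blt i1/i2 2-wide
#2 head=3: or i3 RAW r6
#3 head=4: st;sub i4/i5 2-wide
#4 head=6: ld;or i6/i7 2-wide
#5 head=8: mul;and i8/i9 2-wide
#6 head=10: or;or i10/i11 2-wide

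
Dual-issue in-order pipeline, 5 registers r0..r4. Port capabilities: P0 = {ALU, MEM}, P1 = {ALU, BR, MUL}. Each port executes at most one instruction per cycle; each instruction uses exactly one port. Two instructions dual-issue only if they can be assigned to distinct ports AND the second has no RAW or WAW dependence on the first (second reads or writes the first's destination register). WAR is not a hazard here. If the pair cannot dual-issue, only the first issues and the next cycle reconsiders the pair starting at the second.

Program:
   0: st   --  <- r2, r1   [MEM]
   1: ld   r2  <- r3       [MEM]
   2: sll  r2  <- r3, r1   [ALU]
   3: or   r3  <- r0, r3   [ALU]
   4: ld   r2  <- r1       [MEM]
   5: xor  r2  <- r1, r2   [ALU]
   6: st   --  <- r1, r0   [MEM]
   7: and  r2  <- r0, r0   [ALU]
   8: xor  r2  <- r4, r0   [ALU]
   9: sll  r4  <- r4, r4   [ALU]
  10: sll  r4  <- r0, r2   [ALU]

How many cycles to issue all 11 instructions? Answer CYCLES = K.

c0: i0 st  no-port MEM/MEM
c1: i1 ld  WAW r2
c2: i2+i3 sll/or  dual
c3: i4 ld  RAW+WAW r2
c4: i5+i6 xor/st  dual
c5: i7 and  WAW r2
c6: i8+i9 xor/sll  dual
c7: i10 sll  tail

CYCLES = 8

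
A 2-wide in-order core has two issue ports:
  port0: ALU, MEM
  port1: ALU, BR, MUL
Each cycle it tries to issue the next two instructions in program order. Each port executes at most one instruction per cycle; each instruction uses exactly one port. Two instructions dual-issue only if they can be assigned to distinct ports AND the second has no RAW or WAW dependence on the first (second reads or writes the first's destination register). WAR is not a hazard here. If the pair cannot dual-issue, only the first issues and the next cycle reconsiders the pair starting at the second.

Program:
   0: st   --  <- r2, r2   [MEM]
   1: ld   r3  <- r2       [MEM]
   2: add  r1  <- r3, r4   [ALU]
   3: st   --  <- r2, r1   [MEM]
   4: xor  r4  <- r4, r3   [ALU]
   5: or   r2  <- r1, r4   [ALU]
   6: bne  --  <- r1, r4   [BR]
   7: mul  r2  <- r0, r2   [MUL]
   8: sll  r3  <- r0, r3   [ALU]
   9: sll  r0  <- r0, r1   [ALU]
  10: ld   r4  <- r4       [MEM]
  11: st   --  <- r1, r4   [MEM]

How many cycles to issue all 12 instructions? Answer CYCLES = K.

CYCLES = 8

c0: i0 st  no-port MEM/MEM
c1: i1 ld  RAW r3
c2: i2 add  RAW r1
c3: i3+i4 st/xor  2-wide
c4: i5+i6 or/bne  2-wide
c5: i7+i8 mul/sll  2-wide
c6: i9+i10 sll/ld  2-wide
c7: i11 st  tail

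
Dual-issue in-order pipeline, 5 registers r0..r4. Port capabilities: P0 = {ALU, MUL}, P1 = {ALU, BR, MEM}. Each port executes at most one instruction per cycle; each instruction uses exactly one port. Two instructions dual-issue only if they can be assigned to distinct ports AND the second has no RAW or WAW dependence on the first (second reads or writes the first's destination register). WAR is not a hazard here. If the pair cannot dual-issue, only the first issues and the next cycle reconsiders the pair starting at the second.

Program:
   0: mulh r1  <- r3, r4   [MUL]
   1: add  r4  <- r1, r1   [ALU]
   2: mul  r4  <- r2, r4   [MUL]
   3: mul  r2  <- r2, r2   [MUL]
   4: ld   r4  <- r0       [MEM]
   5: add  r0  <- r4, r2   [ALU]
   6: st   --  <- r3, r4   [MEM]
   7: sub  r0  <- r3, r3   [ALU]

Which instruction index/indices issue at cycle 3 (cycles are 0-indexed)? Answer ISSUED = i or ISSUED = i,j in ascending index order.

ISSUED = 3,4

t=0 i0:mulh.MUL ; RAW r1
t=1 i1:add.ALU ; RAW+WAW r4
t=2 i2:mul.MUL ; no-port MUL/MUL
t=3 i3,i4:mul.MUL/ld.MEM ; pair
t=4 i5,i6:add.ALU/st.MEM ; pair
t=5 i7:sub.ALU ; tail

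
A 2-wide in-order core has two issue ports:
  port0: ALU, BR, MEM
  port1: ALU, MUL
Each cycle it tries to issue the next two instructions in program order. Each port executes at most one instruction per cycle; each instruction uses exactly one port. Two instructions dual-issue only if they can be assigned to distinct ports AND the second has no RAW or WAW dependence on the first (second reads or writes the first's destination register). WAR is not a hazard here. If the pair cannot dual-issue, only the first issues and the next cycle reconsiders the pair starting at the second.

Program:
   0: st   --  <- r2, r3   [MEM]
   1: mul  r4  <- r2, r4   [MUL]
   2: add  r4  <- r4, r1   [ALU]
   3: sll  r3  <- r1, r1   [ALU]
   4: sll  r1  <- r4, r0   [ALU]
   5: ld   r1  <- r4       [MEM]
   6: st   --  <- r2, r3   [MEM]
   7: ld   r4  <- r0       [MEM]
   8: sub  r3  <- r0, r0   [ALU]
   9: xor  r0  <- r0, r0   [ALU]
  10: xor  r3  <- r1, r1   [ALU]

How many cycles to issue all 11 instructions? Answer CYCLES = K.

[0] i0+i1  st/mul  -- dual
[1] i2+i3  add/sll  -- dual
[2] i4  sll  -- WAW r1
[3] i5  ld  -- no-port MEM/MEM
[4] i6  st  -- no-port MEM/MEM
[5] i7+i8  ld/sub  -- dual
[6] i9+i10  xor/xor  -- dual

CYCLES = 7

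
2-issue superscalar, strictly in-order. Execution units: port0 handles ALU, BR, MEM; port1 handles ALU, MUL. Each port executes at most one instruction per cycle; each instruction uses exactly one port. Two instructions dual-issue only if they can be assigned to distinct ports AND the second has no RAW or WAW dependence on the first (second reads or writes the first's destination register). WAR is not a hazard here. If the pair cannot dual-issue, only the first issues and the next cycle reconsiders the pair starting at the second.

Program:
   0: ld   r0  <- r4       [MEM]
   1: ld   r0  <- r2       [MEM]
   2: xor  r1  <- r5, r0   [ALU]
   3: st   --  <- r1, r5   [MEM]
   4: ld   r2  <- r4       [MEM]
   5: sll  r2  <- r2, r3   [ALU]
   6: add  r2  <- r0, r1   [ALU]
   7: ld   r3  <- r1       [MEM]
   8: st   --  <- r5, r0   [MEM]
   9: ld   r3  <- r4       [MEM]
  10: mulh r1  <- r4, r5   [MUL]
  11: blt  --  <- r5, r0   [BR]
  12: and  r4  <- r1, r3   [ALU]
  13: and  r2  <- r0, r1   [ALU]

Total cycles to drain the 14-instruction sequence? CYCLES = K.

CYCLES = 11

0. ld @i0  | no-port MEM/MEM
1. ld @i1  | RAW r0
2. xor @i2  | RAW r1
3. st @i3  | no-port MEM/MEM
4. ld @i4  | RAW+WAW r2
5. sll @i5  | WAW r2
6. add+ld @i6+i7  | pair
7. st @i8  | no-port MEM/MEM
8. ld+mulh @i9+i10  | pair
9. blt+and @i11+i12  | pair
10. and @i13  | tail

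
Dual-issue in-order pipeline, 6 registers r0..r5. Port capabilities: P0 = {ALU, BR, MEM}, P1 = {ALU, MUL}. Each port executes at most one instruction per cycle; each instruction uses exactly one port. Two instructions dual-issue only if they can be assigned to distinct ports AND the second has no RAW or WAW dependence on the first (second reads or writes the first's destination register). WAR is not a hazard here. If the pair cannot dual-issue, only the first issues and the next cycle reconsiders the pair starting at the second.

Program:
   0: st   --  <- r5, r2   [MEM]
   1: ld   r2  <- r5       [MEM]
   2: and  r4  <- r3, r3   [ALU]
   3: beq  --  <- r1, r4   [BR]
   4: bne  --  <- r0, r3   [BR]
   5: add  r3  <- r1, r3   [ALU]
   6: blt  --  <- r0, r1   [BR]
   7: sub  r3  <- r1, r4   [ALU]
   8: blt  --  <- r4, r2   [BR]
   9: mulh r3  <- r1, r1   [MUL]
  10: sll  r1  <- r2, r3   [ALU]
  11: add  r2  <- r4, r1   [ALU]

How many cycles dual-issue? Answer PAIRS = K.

PAIRS = 4

0. st @i0  | no-port MEM/MEM
1. ld and @i1&i2  | 2-wide
2. beq @i3  | no-port BR/BR
3. bne add @i4&i5  | 2-wide
4. blt sub @i6&i7  | 2-wide
5. blt mulh @i8&i9  | 2-wide
6. sll @i10  | RAW r1
7. add @i11  | tail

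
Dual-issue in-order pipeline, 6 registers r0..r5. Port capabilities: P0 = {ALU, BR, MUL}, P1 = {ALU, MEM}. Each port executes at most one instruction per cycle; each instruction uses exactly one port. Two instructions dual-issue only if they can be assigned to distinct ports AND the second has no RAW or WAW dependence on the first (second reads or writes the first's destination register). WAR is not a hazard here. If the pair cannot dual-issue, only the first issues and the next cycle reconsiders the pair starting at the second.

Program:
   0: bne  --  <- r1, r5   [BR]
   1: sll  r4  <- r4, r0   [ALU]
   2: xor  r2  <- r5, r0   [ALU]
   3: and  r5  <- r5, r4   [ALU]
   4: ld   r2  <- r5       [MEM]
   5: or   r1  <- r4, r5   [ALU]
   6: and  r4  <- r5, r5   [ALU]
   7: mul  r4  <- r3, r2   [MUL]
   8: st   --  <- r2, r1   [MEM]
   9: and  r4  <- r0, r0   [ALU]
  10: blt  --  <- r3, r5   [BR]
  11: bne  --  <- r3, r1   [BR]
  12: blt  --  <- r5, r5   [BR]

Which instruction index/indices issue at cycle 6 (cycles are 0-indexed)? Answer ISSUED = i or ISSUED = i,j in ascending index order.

ISSUED = 11

  cy0 -> i0/i1 (bne.BR/sll.ALU) pair
  cy1 -> i2/i3 (xor.ALU/and.ALU) pair
  cy2 -> i4/i5 (ld.MEM/or.ALU) pair
  cy3 -> i6 (and.ALU) WAW r4
  cy4 -> i7/i8 (mul.MUL/st.MEM) pair
  cy5 -> i9/i10 (and.ALU/blt.BR) pair
  cy6 -> i11 (bne.BR) no-port BR/BR
  cy7 -> i12 (blt.BR) tail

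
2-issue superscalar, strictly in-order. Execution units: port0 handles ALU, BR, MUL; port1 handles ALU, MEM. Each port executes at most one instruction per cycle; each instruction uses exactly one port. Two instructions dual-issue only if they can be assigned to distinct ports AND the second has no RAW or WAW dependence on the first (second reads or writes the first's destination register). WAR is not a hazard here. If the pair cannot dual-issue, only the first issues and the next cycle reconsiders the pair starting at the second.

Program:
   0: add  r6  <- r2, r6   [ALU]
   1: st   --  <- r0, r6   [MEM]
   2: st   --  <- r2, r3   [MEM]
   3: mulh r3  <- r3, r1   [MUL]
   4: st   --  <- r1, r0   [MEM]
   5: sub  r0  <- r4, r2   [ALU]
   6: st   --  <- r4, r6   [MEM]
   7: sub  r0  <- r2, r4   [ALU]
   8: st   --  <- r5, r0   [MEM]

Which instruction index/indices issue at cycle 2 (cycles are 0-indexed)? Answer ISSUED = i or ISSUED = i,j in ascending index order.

ISSUED = 2,3

t=0 i0:add ; RAW r6
t=1 i1:st ; no-port MEM/MEM
t=2 i2+i3:st;mulh ; pair
t=3 i4+i5:st;sub ; pair
t=4 i6+i7:st;sub ; pair
t=5 i8:st ; tail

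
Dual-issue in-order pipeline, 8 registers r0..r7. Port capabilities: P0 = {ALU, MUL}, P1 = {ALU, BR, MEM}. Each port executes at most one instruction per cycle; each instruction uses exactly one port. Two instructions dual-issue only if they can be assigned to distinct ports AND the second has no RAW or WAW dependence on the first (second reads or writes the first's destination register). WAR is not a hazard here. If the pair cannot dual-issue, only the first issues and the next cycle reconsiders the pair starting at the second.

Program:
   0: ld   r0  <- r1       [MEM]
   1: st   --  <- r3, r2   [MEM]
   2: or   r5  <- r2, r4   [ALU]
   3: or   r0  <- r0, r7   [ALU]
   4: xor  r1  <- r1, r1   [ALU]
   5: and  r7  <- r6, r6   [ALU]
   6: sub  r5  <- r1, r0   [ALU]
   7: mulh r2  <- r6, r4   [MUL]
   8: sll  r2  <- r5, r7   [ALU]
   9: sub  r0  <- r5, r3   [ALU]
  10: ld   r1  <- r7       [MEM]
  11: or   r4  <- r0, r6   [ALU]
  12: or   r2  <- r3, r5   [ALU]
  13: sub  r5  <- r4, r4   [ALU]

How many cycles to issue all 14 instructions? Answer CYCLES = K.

#0 head=0: ld.MEM i0 no-port MEM/MEM
#1 head=1: st.MEM or.ALU i1&i2 pair
#2 head=3: or.ALU xor.ALU i3&i4 pair
#3 head=5: and.ALU sub.ALU i5&i6 pair
#4 head=7: mulh.MUL i7 WAW r2
#5 head=8: sll.ALU sub.ALU i8&i9 pair
#6 head=10: ld.MEM or.ALU i10&i11 pair
#7 head=12: or.ALU sub.ALU i12&i13 pair

CYCLES = 8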